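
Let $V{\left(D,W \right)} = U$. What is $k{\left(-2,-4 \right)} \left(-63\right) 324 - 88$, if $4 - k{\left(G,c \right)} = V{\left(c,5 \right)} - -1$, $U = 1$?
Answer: $-40912$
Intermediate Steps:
$V{\left(D,W \right)} = 1$
$k{\left(G,c \right)} = 2$ ($k{\left(G,c \right)} = 4 - \left(1 - -1\right) = 4 - \left(1 + 1\right) = 4 - 2 = 2$)
$k{\left(-2,-4 \right)} \left(-63\right) 324 - 88 = 2 \left(-63\right) 324 - 88 = \left(-126\right) 324 - 88 = -40824 - 88 = -40912$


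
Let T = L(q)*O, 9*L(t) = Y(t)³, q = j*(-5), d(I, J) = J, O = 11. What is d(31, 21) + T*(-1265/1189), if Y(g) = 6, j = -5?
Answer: -308991/1189 ≈ -259.87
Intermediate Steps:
q = 25 (q = -5*(-5) = 25)
L(t) = 24 (L(t) = (⅑)*6³ = (⅑)*216 = 24)
T = 264 (T = 24*11 = 264)
d(31, 21) + T*(-1265/1189) = 21 + 264*(-1265/1189) = 21 - 333960/1189 = -308991/1189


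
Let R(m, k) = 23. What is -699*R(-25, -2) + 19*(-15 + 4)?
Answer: -16286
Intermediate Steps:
-699*R(-25, -2) + 19*(-15 + 4) = -699*23 + 19*(-15 + 4) = -16077 + 19*(-11) = -16077 - 209 = -16286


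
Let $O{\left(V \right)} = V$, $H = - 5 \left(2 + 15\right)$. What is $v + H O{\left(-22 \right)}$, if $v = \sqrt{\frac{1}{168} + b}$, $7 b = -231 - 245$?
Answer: $1870 + \frac{i \sqrt{479766}}{84} \approx 1870.0 + 8.2458 i$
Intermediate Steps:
$H = -85$ ($H = \left(-5\right) 17 = -85$)
$b = -68$ ($b = \frac{-231 - 245}{7} = \frac{1}{7} \left(-476\right) = -68$)
$v = \frac{i \sqrt{479766}}{84}$ ($v = \sqrt{\frac{1}{168} - 68} = \sqrt{- \frac{11423}{168}} = \frac{i \sqrt{479766}}{84} \approx 8.2458 i$)
$v + H O{\left(-22 \right)} = \frac{i \sqrt{479766}}{84} - -1870 = \frac{i \sqrt{479766}}{84} + 1870 = 1870 + \frac{i \sqrt{479766}}{84}$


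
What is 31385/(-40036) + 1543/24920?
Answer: -180084663/249424280 ≈ -0.72200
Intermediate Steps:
31385/(-40036) + 1543/24920 = 31385*(-1/40036) + 1543*(1/24920) = -31385/40036 + 1543/24920 = -180084663/249424280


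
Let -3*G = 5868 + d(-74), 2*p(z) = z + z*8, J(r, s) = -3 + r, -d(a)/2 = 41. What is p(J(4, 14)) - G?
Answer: 11599/6 ≈ 1933.2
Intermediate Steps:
d(a) = -82 (d(a) = -2*41 = -82)
p(z) = 9*z/2 (p(z) = (z + z*8)/2 = (z + 8*z)/2 = (9*z)/2 = 9*z/2)
G = -5786/3 (G = -(5868 - 82)/3 = -⅓*5786 = -5786/3 ≈ -1928.7)
p(J(4, 14)) - G = 9*(-3 + 4)/2 - 1*(-5786/3) = (9/2)*1 + 5786/3 = 9/2 + 5786/3 = 11599/6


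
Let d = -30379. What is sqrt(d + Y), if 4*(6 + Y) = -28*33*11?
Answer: I*sqrt(32926) ≈ 181.46*I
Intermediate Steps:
Y = -2547 (Y = -6 + (-28*33*11)/4 = -6 + (-924*11)/4 = -6 + (1/4)*(-10164) = -6 - 2541 = -2547)
sqrt(d + Y) = sqrt(-30379 - 2547) = sqrt(-32926) = I*sqrt(32926)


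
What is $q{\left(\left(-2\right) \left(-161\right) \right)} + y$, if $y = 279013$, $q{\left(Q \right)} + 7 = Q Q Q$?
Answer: $33665254$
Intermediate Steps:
$q{\left(Q \right)} = -7 + Q^{3}$ ($q{\left(Q \right)} = -7 + Q Q Q = -7 + Q^{2} Q = -7 + Q^{3}$)
$q{\left(\left(-2\right) \left(-161\right) \right)} + y = \left(-7 + \left(\left(-2\right) \left(-161\right)\right)^{3}\right) + 279013 = \left(-7 + 322^{3}\right) + 279013 = \left(-7 + 33386248\right) + 279013 = 33386241 + 279013 = 33665254$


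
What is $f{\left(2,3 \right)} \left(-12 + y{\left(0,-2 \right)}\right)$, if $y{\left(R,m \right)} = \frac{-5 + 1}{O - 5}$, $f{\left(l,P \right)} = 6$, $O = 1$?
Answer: $-66$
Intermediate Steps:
$y{\left(R,m \right)} = 1$ ($y{\left(R,m \right)} = \frac{-5 + 1}{1 - 5} = - \frac{4}{-4} = \left(-4\right) \left(- \frac{1}{4}\right) = 1$)
$f{\left(2,3 \right)} \left(-12 + y{\left(0,-2 \right)}\right) = 6 \left(-12 + 1\right) = 6 \left(-11\right) = -66$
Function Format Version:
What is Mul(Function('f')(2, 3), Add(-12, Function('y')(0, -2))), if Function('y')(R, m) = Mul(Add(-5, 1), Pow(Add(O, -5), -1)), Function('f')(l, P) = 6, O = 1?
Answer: -66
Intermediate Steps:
Function('y')(R, m) = 1 (Function('y')(R, m) = Mul(Add(-5, 1), Pow(Add(1, -5), -1)) = Mul(-4, Pow(-4, -1)) = Mul(-4, Rational(-1, 4)) = 1)
Mul(Function('f')(2, 3), Add(-12, Function('y')(0, -2))) = Mul(6, Add(-12, 1)) = Mul(6, -11) = -66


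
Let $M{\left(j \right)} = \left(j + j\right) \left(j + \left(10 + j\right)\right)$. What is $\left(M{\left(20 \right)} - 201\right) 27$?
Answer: $48573$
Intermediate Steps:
$M{\left(j \right)} = 2 j \left(10 + 2 j\right)$
$\left(M{\left(20 \right)} - 201\right) 27 = \left(4 \cdot 20 \left(5 + 20\right) - 201\right) 27 = \left(4 \cdot 20 \cdot 25 - 201\right) 27 = \left(2000 - 201\right) 27 = 1799 \cdot 27 = 48573$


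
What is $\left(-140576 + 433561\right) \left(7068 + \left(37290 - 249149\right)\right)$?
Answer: $-60000691135$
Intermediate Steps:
$\left(-140576 + 433561\right) \left(7068 + \left(37290 - 249149\right)\right) = 292985 \left(7068 - 211859\right) = 292985 \left(-204791\right) = -60000691135$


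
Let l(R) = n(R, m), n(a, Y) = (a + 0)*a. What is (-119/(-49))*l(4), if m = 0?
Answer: 272/7 ≈ 38.857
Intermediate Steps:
n(a, Y) = a**2 (n(a, Y) = a*a = a**2)
l(R) = R**2
(-119/(-49))*l(4) = -119/(-49)*4**2 = -119*(-1/49)*16 = (17/7)*16 = 272/7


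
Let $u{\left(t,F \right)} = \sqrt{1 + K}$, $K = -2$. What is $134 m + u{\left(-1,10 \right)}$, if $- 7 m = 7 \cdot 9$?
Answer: $-1206 + i \approx -1206.0 + 1.0 i$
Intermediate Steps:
$u{\left(t,F \right)} = i$ ($u{\left(t,F \right)} = \sqrt{1 - 2} = \sqrt{-1} = i$)
$m = -9$ ($m = - \frac{7 \cdot 9}{7} = \left(- \frac{1}{7}\right) 63 = -9$)
$134 m + u{\left(-1,10 \right)} = 134 \left(-9\right) + i = -1206 + i$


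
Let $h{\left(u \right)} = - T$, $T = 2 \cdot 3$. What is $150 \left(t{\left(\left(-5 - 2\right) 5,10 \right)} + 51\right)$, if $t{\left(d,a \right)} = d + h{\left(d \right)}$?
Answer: $1500$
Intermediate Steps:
$T = 6$
$h{\left(u \right)} = -6$ ($h{\left(u \right)} = \left(-1\right) 6 = -6$)
$t{\left(d,a \right)} = -6 + d$ ($t{\left(d,a \right)} = d - 6 = -6 + d$)
$150 \left(t{\left(\left(-5 - 2\right) 5,10 \right)} + 51\right) = 150 \left(\left(-6 + \left(-5 - 2\right) 5\right) + 51\right) = 150 \left(\left(-6 - 35\right) + 51\right) = 150 \left(-41 + 51\right) = 150 \cdot 10 = 1500$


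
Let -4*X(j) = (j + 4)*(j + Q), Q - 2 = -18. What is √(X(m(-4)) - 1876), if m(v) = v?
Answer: 2*I*√469 ≈ 43.313*I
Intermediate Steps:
Q = -16 (Q = 2 - 18 = -16)
X(j) = -(-16 + j)*(4 + j)/4 (X(j) = -(j + 4)*(j - 16)/4 = -(4 + j)*(-16 + j)/4 = -(-16 + j)*(4 + j)/4)
√(X(m(-4)) - 1876) = √((16 + 3*(-4) - ¼*(-4)²) - 1876) = √((16 - 12 - ¼*16) - 1876) = √((16 - 12 - 4) - 1876) = √(0 - 1876) = √(-1876) = 2*I*√469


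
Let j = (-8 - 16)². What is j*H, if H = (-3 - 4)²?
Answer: 28224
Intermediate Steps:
j = 576 (j = (-24)² = 576)
H = 49 (H = (-7)² = 49)
j*H = 576*49 = 28224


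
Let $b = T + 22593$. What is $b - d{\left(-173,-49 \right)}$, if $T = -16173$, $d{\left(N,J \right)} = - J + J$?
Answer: $6420$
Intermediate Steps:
$d{\left(N,J \right)} = 0$
$b = 6420$ ($b = -16173 + 22593 = 6420$)
$b - d{\left(-173,-49 \right)} = 6420 - 0 = 6420 + 0 = 6420$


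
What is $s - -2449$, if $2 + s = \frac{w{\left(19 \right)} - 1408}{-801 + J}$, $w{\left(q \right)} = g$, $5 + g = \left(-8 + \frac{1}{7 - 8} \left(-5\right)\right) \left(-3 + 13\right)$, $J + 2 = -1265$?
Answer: $\frac{5061839}{2068} \approx 2447.7$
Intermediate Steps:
$J = -1267$ ($J = -2 - 1265 = -1267$)
$g = -35$ ($g = -5 + \left(-8 + \frac{1}{7 - 8} \left(-5\right)\right) \left(-3 + 13\right) = -5 + \left(-8 + \frac{1}{-1} \left(-5\right)\right) 10 = -5 + \left(-8 - -5\right) 10 = -5 + \left(-8 + 5\right) 10 = -5 - 30 = -35$)
$w{\left(q \right)} = -35$
$s = - \frac{2693}{2068}$ ($s = -2 + \frac{-35 - 1408}{-801 - 1267} = -2 - \frac{1443}{-2068} = -2 - - \frac{1443}{2068} = -2 + \frac{1443}{2068} = - \frac{2693}{2068} \approx -1.3022$)
$s - -2449 = - \frac{2693}{2068} - -2449 = - \frac{2693}{2068} + 2449 = \frac{5061839}{2068}$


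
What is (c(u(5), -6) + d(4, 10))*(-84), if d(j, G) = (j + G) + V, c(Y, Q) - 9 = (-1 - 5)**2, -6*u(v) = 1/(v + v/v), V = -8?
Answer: -4284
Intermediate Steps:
u(v) = -1/(6*(1 + v)) (u(v) = -1/(6*(v + v/v)) = -1/(6*(v + 1)) = -1/(6*(1 + v)))
c(Y, Q) = 45 (c(Y, Q) = 9 + (-1 - 5)**2 = 9 + (-6)**2 = 9 + 36 = 45)
d(j, G) = -8 + G + j (d(j, G) = (j + G) - 8 = (G + j) - 8 = -8 + G + j)
(c(u(5), -6) + d(4, 10))*(-84) = (45 + (-8 + 10 + 4))*(-84) = (45 + 6)*(-84) = 51*(-84) = -4284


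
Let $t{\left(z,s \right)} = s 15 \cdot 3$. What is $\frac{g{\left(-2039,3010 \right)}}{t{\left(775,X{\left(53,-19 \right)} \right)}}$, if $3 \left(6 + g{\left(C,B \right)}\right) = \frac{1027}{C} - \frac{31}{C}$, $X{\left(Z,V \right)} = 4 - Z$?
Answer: $\frac{12566}{4495995} \approx 0.0027949$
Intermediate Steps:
$t{\left(z,s \right)} = 45 s$ ($t{\left(z,s \right)} = 15 s 3 = 45 s$)
$g{\left(C,B \right)} = -6 + \frac{332}{C}$ ($g{\left(C,B \right)} = -6 + \frac{\frac{1027}{C} - \frac{31}{C}}{3} = -6 + \frac{996 \frac{1}{C}}{3} = -6 + \frac{332}{C}$)
$\frac{g{\left(-2039,3010 \right)}}{t{\left(775,X{\left(53,-19 \right)} \right)}} = \frac{-6 + \frac{332}{-2039}}{45 \left(4 - 53\right)} = \frac{-6 + 332 \left(- \frac{1}{2039}\right)}{45 \left(4 - 53\right)} = \frac{-6 - \frac{332}{2039}}{45 \left(-49\right)} = - \frac{12566}{2039 \left(-2205\right)} = \left(- \frac{12566}{2039}\right) \left(- \frac{1}{2205}\right) = \frac{12566}{4495995}$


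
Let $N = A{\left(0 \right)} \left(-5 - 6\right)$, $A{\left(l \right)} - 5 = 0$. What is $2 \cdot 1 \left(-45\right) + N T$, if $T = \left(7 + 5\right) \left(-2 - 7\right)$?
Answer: $5850$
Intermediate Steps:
$A{\left(l \right)} = 5$ ($A{\left(l \right)} = 5 + 0 = 5$)
$T = -108$ ($T = 12 \left(-9\right) = -108$)
$N = -55$ ($N = 5 \left(-5 - 6\right) = 5 \left(-11\right) = -55$)
$2 \cdot 1 \left(-45\right) + N T = 2 \cdot 1 \left(-45\right) - -5940 = 2 \left(-45\right) + 5940 = -90 + 5940 = 5850$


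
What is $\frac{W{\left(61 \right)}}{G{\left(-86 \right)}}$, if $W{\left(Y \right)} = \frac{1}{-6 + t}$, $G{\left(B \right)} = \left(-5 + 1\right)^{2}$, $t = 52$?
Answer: $\frac{1}{736} \approx 0.0013587$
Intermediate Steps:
$G{\left(B \right)} = 16$ ($G{\left(B \right)} = \left(-4\right)^{2} = 16$)
$W{\left(Y \right)} = \frac{1}{46}$ ($W{\left(Y \right)} = \frac{1}{-6 + 52} = \frac{1}{46}$)
$\frac{W{\left(61 \right)}}{G{\left(-86 \right)}} = \frac{1}{46 \cdot 16} = \frac{1}{46} \cdot \frac{1}{16} = \frac{1}{736}$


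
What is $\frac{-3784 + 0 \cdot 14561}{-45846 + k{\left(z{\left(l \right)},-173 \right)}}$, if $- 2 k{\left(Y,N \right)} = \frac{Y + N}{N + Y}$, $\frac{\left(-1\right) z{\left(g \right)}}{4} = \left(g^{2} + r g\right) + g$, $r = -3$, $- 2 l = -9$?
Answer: $\frac{7568}{91693} \approx 0.082536$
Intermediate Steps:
$l = \frac{9}{2}$ ($l = \left(- \frac{1}{2}\right) \left(-9\right) = \frac{9}{2} \approx 4.5$)
$z{\left(g \right)} = - 4 g^{2} + 8 g$ ($z{\left(g \right)} = - 4 \left(\left(g^{2} - 3 g\right) + g\right) = - 4 \left(g^{2} - 2 g\right) = - 4 g^{2} + 8 g$)
$k{\left(Y,N \right)} = - \frac{1}{2}$ ($k{\left(Y,N \right)} = - \frac{\left(Y + N\right) \frac{1}{N + Y}}{2} = - \frac{\left(N + Y\right) \frac{1}{N + Y}}{2} = \left(- \frac{1}{2}\right) 1 = - \frac{1}{2}$)
$\frac{-3784 + 0 \cdot 14561}{-45846 + k{\left(z{\left(l \right)},-173 \right)}} = \frac{-3784 + 0 \cdot 14561}{-45846 - \frac{1}{2}} = \frac{-3784 + 0}{- \frac{91693}{2}} = \left(-3784\right) \left(- \frac{2}{91693}\right) = \frac{7568}{91693}$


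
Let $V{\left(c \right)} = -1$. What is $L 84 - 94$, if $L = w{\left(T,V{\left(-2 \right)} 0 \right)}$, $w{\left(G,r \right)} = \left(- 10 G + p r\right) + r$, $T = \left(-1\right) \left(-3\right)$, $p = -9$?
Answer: $-2614$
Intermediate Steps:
$T = 3$
$w{\left(G,r \right)} = - 10 G - 8 r$ ($w{\left(G,r \right)} = \left(- 10 G - 9 r\right) + r = - 10 G - 8 r$)
$L = -30$ ($L = \left(-10\right) 3 - 8 \left(\left(-1\right) 0\right) = -30 - 0 = -30 + 0 = -30$)
$L 84 - 94 = \left(-30\right) 84 - 94 = -2520 - 94 = -2614$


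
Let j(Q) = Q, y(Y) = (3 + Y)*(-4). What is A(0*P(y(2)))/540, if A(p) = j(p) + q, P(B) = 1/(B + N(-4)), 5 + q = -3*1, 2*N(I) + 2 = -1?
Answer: -2/135 ≈ -0.014815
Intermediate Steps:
N(I) = -3/2 (N(I) = -1 + (½)*(-1) = -1 - ½ = -3/2)
y(Y) = -12 - 4*Y
q = -8 (q = -5 - 3*1 = -5 - 3 = -8)
P(B) = 1/(-3/2 + B) (P(B) = 1/(B - 3/2) = 1/(-3/2 + B))
A(p) = -8 + p (A(p) = p - 8 = -8 + p)
A(0*P(y(2)))/540 = (-8 + 0*(2/(-3 + 2*(-12 - 4*2))))/540 = (-8 + 0*(2/(-3 + 2*(-12 - 8))))*(1/540) = (-8 + 0*(2/(-3 + 2*(-20))))*(1/540) = (-8 + 0*(2/(-3 - 40)))*(1/540) = (-8 + 0*(2/(-43)))*(1/540) = (-8 + 0*(2*(-1/43)))*(1/540) = (-8 + 0*(-2/43))*(1/540) = (-8 + 0)*(1/540) = -8*1/540 = -2/135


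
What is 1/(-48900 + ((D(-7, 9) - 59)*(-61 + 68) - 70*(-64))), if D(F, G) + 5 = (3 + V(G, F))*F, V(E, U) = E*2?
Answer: -1/45897 ≈ -2.1788e-5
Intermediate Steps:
V(E, U) = 2*E
D(F, G) = -5 + F*(3 + 2*G) (D(F, G) = -5 + (3 + 2*G)*F = -5 + F*(3 + 2*G))
1/(-48900 + ((D(-7, 9) - 59)*(-61 + 68) - 70*(-64))) = 1/(-48900 + (((-5 + 3*(-7) + 2*(-7)*9) - 59)*(-61 + 68) - 70*(-64))) = 1/(-48900 + (((-5 - 21 - 126) - 59)*7 + 4480)) = 1/(-48900 + ((-152 - 59)*7 + 4480)) = 1/(-48900 + (-211*7 + 4480)) = 1/(-48900 + (-1477 + 4480)) = 1/(-48900 + 3003) = 1/(-45897) = -1/45897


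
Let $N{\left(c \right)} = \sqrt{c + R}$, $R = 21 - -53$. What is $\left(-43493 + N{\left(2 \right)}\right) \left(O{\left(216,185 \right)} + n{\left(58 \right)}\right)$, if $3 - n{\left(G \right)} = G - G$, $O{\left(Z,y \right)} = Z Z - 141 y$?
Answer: $-894824982 + 41148 \sqrt{19} \approx -8.9465 \cdot 10^{8}$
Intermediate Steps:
$R = 74$ ($R = 21 + 53 = 74$)
$O{\left(Z,y \right)} = Z^{2} - 141 y$
$N{\left(c \right)} = \sqrt{74 + c}$ ($N{\left(c \right)} = \sqrt{c + 74} = \sqrt{74 + c}$)
$n{\left(G \right)} = 3$ ($n{\left(G \right)} = 3 - \left(G - G\right) = 3 - 0 = 3 + 0 = 3$)
$\left(-43493 + N{\left(2 \right)}\right) \left(O{\left(216,185 \right)} + n{\left(58 \right)}\right) = \left(-43493 + \sqrt{74 + 2}\right) \left(\left(216^{2} - 26085\right) + 3\right) = \left(-43493 + \sqrt{76}\right) \left(\left(46656 - 26085\right) + 3\right) = \left(-43493 + 2 \sqrt{19}\right) \left(20571 + 3\right) = \left(-43493 + 2 \sqrt{19}\right) 20574 = -894824982 + 41148 \sqrt{19}$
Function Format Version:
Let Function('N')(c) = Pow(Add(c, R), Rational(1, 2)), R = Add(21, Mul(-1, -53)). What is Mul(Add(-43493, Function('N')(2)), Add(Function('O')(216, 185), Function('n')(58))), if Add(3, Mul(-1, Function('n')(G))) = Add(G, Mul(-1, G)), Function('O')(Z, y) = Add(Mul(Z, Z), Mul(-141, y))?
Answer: Add(-894824982, Mul(41148, Pow(19, Rational(1, 2)))) ≈ -8.9465e+8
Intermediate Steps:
R = 74 (R = Add(21, 53) = 74)
Function('O')(Z, y) = Add(Pow(Z, 2), Mul(-141, y))
Function('N')(c) = Pow(Add(74, c), Rational(1, 2)) (Function('N')(c) = Pow(Add(c, 74), Rational(1, 2)) = Pow(Add(74, c), Rational(1, 2)))
Function('n')(G) = 3 (Function('n')(G) = Add(3, Mul(-1, Add(G, Mul(-1, G)))) = Add(3, Mul(-1, 0)) = Add(3, 0) = 3)
Mul(Add(-43493, Function('N')(2)), Add(Function('O')(216, 185), Function('n')(58))) = Mul(Add(-43493, Pow(Add(74, 2), Rational(1, 2))), Add(Add(Pow(216, 2), Mul(-141, 185)), 3)) = Mul(Add(-43493, Pow(76, Rational(1, 2))), Add(Add(46656, -26085), 3)) = Mul(Add(-43493, Mul(2, Pow(19, Rational(1, 2)))), Add(20571, 3)) = Mul(Add(-43493, Mul(2, Pow(19, Rational(1, 2)))), 20574) = Add(-894824982, Mul(41148, Pow(19, Rational(1, 2))))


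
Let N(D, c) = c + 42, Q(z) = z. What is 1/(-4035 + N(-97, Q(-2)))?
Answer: -1/3995 ≈ -0.00025031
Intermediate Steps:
N(D, c) = 42 + c
1/(-4035 + N(-97, Q(-2))) = 1/(-4035 + (42 - 2)) = 1/(-4035 + 40) = 1/(-3995) = -1/3995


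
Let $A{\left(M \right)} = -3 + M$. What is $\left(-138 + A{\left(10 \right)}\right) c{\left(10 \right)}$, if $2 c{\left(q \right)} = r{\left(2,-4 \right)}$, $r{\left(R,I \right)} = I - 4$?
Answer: $524$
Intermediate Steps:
$r{\left(R,I \right)} = -4 + I$
$c{\left(q \right)} = -4$ ($c{\left(q \right)} = \frac{-4 - 4}{2} = \frac{1}{2} \left(-8\right) = -4$)
$\left(-138 + A{\left(10 \right)}\right) c{\left(10 \right)} = \left(-138 + \left(-3 + 10\right)\right) \left(-4\right) = \left(-138 + 7\right) \left(-4\right) = \left(-131\right) \left(-4\right) = 524$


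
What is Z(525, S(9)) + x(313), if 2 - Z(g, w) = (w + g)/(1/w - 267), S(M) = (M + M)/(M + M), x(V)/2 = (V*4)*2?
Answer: 666593/133 ≈ 5012.0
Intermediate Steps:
x(V) = 16*V (x(V) = 2*((V*4)*2) = 2*((4*V)*2) = 2*(8*V) = 16*V)
S(M) = 1 (S(M) = (2*M)/((2*M)) = (2*M)*(1/(2*M)) = 1)
Z(g, w) = 2 - (g + w)/(-267 + 1/w) (Z(g, w) = 2 - (w + g)/(1/w - 267) = 2 - (g + w)/(-267 + 1/w))
Z(525, S(9)) + x(313) = (-2 + 1² + 534*1 + 525*1)/(-1 + 267*1) + 16*313 = (-2 + 1 + 534 + 525)/(-1 + 267) + 5008 = 1058/266 + 5008 = (1/266)*1058 + 5008 = 529/133 + 5008 = 666593/133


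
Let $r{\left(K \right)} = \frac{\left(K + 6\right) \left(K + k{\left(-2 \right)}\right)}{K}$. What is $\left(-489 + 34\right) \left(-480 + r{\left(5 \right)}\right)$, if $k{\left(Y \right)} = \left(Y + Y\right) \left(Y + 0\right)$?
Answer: $205387$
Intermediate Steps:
$k{\left(Y \right)} = 2 Y^{2}$ ($k{\left(Y \right)} = 2 Y Y = 2 Y^{2}$)
$r{\left(K \right)} = \frac{\left(6 + K\right) \left(8 + K\right)}{K}$ ($r{\left(K \right)} = \frac{\left(K + 6\right) \left(K + 2 \left(-2\right)^{2}\right)}{K} = \frac{\left(6 + K\right) \left(K + 2 \cdot 4\right)}{K} = \frac{\left(6 + K\right) \left(K + 8\right)}{K} = \frac{\left(6 + K\right) \left(8 + K\right)}{K}$)
$\left(-489 + 34\right) \left(-480 + r{\left(5 \right)}\right) = \left(-489 + 34\right) \left(-480 + \left(14 + 5 + \frac{48}{5}\right)\right) = - 455 \left(-480 + \left(14 + 5 + 48 \cdot \frac{1}{5}\right)\right) = - 455 \left(-480 + \left(14 + 5 + \frac{48}{5}\right)\right) = - 455 \left(-480 + \frac{143}{5}\right) = \left(-455\right) \left(- \frac{2257}{5}\right) = 205387$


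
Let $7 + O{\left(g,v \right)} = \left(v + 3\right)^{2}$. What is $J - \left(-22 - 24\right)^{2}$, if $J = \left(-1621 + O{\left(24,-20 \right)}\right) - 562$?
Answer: $-4017$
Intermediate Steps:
$O{\left(g,v \right)} = -7 + \left(3 + v\right)^{2}$ ($O{\left(g,v \right)} = -7 + \left(v + 3\right)^{2} = -7 + \left(3 + v\right)^{2}$)
$J = -1901$ ($J = \left(-1621 - \left(7 - \left(3 - 20\right)^{2}\right)\right) - 562 = \left(-1621 - \left(7 - \left(-17\right)^{2}\right)\right) - 562 = \left(-1621 + \left(-7 + 289\right)\right) - 562 = \left(-1621 + 282\right) - 562 = -1339 - 562 = -1901$)
$J - \left(-22 - 24\right)^{2} = -1901 - \left(-22 - 24\right)^{2} = -1901 - \left(-46\right)^{2} = -1901 - 2116 = -4017$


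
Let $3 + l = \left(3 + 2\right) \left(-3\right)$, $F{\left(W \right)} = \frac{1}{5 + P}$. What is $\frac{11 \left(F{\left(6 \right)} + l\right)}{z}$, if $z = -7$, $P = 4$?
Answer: $\frac{253}{9} \approx 28.111$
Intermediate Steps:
$F{\left(W \right)} = \frac{1}{9}$ ($F{\left(W \right)} = \frac{1}{5 + 4} = \frac{1}{9}$)
$l = -18$ ($l = -3 + \left(3 + 2\right) \left(-3\right) = -3 + 5 \left(-3\right) = -3 - 15 = -18$)
$\frac{11 \left(F{\left(6 \right)} + l\right)}{z} = \frac{11 \left(\frac{1}{9} - 18\right)}{-7} = 11 \left(- \frac{161}{9}\right) \left(- \frac{1}{7}\right) = \left(- \frac{1771}{9}\right) \left(- \frac{1}{7}\right) = \frac{253}{9}$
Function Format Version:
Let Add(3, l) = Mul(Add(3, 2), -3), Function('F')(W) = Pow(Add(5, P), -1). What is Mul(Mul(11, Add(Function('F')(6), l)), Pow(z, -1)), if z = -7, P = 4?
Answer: Rational(253, 9) ≈ 28.111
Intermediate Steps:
Function('F')(W) = Rational(1, 9) (Function('F')(W) = Pow(Add(5, 4), -1) = Pow(9, -1) = Rational(1, 9))
l = -18 (l = Add(-3, Mul(Add(3, 2), -3)) = Add(-3, Mul(5, -3)) = Add(-3, -15) = -18)
Mul(Mul(11, Add(Function('F')(6), l)), Pow(z, -1)) = Mul(Mul(11, Add(Rational(1, 9), -18)), Pow(-7, -1)) = Mul(Mul(11, Rational(-161, 9)), Rational(-1, 7)) = Mul(Rational(-1771, 9), Rational(-1, 7)) = Rational(253, 9)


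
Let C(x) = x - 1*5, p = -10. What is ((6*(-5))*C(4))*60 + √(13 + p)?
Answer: 1800 + √3 ≈ 1801.7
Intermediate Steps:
C(x) = -5 + x (C(x) = x - 5 = -5 + x)
((6*(-5))*C(4))*60 + √(13 + p) = ((6*(-5))*(-5 + 4))*60 + √(13 - 10) = -30*(-1)*60 + √3 = 30*60 + √3 = 1800 + √3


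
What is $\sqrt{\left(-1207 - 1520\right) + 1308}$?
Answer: $i \sqrt{1419} \approx 37.67 i$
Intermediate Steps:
$\sqrt{\left(-1207 - 1520\right) + 1308} = \sqrt{-2727 + 1308} = \sqrt{-1419} = i \sqrt{1419}$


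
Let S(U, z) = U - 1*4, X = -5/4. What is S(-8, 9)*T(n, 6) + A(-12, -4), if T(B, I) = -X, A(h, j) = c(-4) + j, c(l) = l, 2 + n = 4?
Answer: -23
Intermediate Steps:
n = 2 (n = -2 + 4 = 2)
A(h, j) = -4 + j
X = -5/4 (X = -5*¼ = -5/4 ≈ -1.2500)
S(U, z) = -4 + U (S(U, z) = U - 4 = -4 + U)
T(B, I) = 5/4 (T(B, I) = -1*(-5/4) = 5/4)
S(-8, 9)*T(n, 6) + A(-12, -4) = (-4 - 8)*(5/4) + (-4 - 4) = -12*5/4 - 8 = -15 - 8 = -23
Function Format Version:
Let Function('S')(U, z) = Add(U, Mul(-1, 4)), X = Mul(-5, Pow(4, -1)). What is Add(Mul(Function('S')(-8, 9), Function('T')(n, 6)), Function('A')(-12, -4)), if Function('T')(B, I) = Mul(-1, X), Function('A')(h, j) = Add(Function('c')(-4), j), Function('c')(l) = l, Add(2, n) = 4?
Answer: -23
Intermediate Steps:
n = 2 (n = Add(-2, 4) = 2)
Function('A')(h, j) = Add(-4, j)
X = Rational(-5, 4) (X = Mul(-5, Rational(1, 4)) = Rational(-5, 4) ≈ -1.2500)
Function('S')(U, z) = Add(-4, U) (Function('S')(U, z) = Add(U, -4) = Add(-4, U))
Function('T')(B, I) = Rational(5, 4) (Function('T')(B, I) = Mul(-1, Rational(-5, 4)) = Rational(5, 4))
Add(Mul(Function('S')(-8, 9), Function('T')(n, 6)), Function('A')(-12, -4)) = Add(Mul(Add(-4, -8), Rational(5, 4)), Add(-4, -4)) = Add(Mul(-12, Rational(5, 4)), -8) = Add(-15, -8) = -23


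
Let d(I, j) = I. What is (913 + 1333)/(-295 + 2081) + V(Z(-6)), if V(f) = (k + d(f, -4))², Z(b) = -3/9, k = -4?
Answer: 161024/8037 ≈ 20.035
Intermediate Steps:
Z(b) = -⅓ (Z(b) = -3*⅑ = -⅓)
V(f) = (-4 + f)²
(913 + 1333)/(-295 + 2081) + V(Z(-6)) = (913 + 1333)/(-295 + 2081) + (-4 - ⅓)² = 2246/1786 + (-13/3)² = 2246*(1/1786) + 169/9 = 1123/893 + 169/9 = 161024/8037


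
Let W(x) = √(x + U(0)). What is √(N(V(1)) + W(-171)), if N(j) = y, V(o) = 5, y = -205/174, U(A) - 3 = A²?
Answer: √(-35670 + 60552*I*√42)/174 ≈ 2.4328 + 2.6639*I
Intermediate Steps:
U(A) = 3 + A²
y = -205/174 (y = -205*1/174 = -205/174 ≈ -1.1782)
W(x) = √(3 + x) (W(x) = √(x + (3 + 0²)) = √(x + (3 + 0)) = √(x + 3) = √(3 + x))
N(j) = -205/174
√(N(V(1)) + W(-171)) = √(-205/174 + √(3 - 171)) = √(-205/174 + √(-168)) = √(-205/174 + 2*I*√42)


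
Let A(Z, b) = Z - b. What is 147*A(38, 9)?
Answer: 4263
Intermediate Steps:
147*A(38, 9) = 147*(38 - 1*9) = 147*(38 - 9) = 147*29 = 4263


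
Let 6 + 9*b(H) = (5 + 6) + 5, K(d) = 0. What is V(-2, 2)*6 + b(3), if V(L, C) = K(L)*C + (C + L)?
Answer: 10/9 ≈ 1.1111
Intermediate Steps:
b(H) = 10/9 (b(H) = -⅔ + ((5 + 6) + 5)/9 = -⅔ + (11 + 5)/9 = -⅔ + (⅑)*16 = -⅔ + 16/9 = 10/9)
V(L, C) = C + L (V(L, C) = 0*C + (C + L) = 0 + (C + L) = C + L)
V(-2, 2)*6 + b(3) = (2 - 2)*6 + 10/9 = 0*6 + 10/9 = 0 + 10/9 = 10/9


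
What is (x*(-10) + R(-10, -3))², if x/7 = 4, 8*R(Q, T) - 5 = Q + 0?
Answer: 5040025/64 ≈ 78750.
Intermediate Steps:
R(Q, T) = 5/8 + Q/8 (R(Q, T) = 5/8 + (Q + 0)/8 = 5/8 + Q/8)
x = 28 (x = 7*4 = 28)
(x*(-10) + R(-10, -3))² = (28*(-10) + (5/8 + (⅛)*(-10)))² = (-280 + (5/8 - 5/4))² = (-280 - 5/8)² = (-2245/8)² = 5040025/64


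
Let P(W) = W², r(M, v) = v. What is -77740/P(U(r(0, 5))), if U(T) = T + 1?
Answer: -19435/9 ≈ -2159.4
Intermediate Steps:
U(T) = 1 + T
-77740/P(U(r(0, 5))) = -77740/(1 + 5)² = -77740/(6²) = -77740/36 = -77740*1/36 = -19435/9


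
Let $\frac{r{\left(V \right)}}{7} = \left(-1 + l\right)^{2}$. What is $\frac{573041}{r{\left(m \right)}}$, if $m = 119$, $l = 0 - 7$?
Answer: $\frac{81863}{64} \approx 1279.1$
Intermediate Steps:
$l = -7$
$r{\left(V \right)} = 448$ ($r{\left(V \right)} = 7 \left(-1 - 7\right)^{2} = 7 \left(-8\right)^{2} = 7 \cdot 64 = 448$)
$\frac{573041}{r{\left(m \right)}} = \frac{573041}{448} = 573041 \cdot \frac{1}{448} = \frac{81863}{64}$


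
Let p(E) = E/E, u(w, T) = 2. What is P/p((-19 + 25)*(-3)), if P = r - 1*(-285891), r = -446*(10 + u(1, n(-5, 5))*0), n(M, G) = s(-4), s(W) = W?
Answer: 281431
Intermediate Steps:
n(M, G) = -4
r = -4460 (r = -446*(10 + 2*0) = -446*(10 + 0) = -446*10 = -4460)
p(E) = 1
P = 281431 (P = -4460 - 1*(-285891) = -4460 + 285891 = 281431)
P/p((-19 + 25)*(-3)) = 281431/1 = 281431*1 = 281431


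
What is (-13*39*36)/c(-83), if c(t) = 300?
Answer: -1521/25 ≈ -60.840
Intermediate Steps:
(-13*39*36)/c(-83) = (-13*39*36)/300 = -507*36*(1/300) = -18252*1/300 = -1521/25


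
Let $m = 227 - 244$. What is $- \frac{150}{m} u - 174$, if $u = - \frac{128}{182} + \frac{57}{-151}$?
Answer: $- \frac{42873528}{233597} \approx -183.54$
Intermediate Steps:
$m = -17$
$u = - \frac{14851}{13741}$ ($u = \left(-128\right) \frac{1}{182} + 57 \left(- \frac{1}{151}\right) = - \frac{64}{91} - \frac{57}{151} = - \frac{14851}{13741} \approx -1.0808$)
$- \frac{150}{m} u - 174 = - \frac{150}{-17} \left(- \frac{14851}{13741}\right) - 174 = \left(-150\right) \left(- \frac{1}{17}\right) \left(- \frac{14851}{13741}\right) - 174 = \frac{150}{17} \left(- \frac{14851}{13741}\right) - 174 = - \frac{2227650}{233597} - 174 = - \frac{42873528}{233597}$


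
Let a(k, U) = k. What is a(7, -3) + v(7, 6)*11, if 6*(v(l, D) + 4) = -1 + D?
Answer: -167/6 ≈ -27.833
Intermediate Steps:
v(l, D) = -25/6 + D/6 (v(l, D) = -4 + (-1 + D)/6 = -4 + (-1/6 + D/6) = -25/6 + D/6)
a(7, -3) + v(7, 6)*11 = 7 + (-25/6 + (1/6)*6)*11 = 7 + (-25/6 + 1)*11 = 7 - 19/6*11 = 7 - 209/6 = -167/6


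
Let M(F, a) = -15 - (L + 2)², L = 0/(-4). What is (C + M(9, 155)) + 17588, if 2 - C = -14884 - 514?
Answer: 32969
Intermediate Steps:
L = 0 (L = 0*(-¼) = 0)
C = 15400 (C = 2 - (-14884 - 514) = 2 - 1*(-15398) = 2 + 15398 = 15400)
M(F, a) = -19 (M(F, a) = -15 - (0 + 2)² = -15 - 1*2² = -15 - 1*4 = -15 - 4 = -19)
(C + M(9, 155)) + 17588 = (15400 - 19) + 17588 = 15381 + 17588 = 32969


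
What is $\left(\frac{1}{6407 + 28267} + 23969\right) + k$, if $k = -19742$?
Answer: $\frac{146566999}{34674} \approx 4227.0$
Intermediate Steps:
$\left(\frac{1}{6407 + 28267} + 23969\right) + k = \left(\frac{1}{6407 + 28267} + 23969\right) - 19742 = \left(\frac{1}{34674} + 23969\right) - 19742 = \frac{831101107}{34674} - 19742 = \frac{146566999}{34674}$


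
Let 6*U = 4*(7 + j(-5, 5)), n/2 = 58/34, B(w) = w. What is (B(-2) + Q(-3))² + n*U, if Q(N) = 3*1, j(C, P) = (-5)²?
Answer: 3763/51 ≈ 73.784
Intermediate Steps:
j(C, P) = 25
Q(N) = 3
n = 58/17 (n = 2*(58/34) = 2*(58*(1/34)) = 2*(29/17) = 58/17 ≈ 3.4118)
U = 64/3 (U = (4*(7 + 25))/6 = (4*32)/6 = (⅙)*128 = 64/3 ≈ 21.333)
(B(-2) + Q(-3))² + n*U = (-2 + 3)² + (58/17)*(64/3) = 1² + 3712/51 = 1 + 3712/51 = 3763/51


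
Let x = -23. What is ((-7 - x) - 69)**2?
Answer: 2809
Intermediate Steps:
((-7 - x) - 69)**2 = ((-7 - 1*(-23)) - 69)**2 = ((-7 + 23) - 69)**2 = (16 - 69)**2 = (-53)**2 = 2809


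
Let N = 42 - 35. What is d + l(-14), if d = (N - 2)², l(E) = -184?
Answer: -159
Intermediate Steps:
N = 7
d = 25 (d = (7 - 2)² = 5² = 25)
d + l(-14) = 25 - 184 = -159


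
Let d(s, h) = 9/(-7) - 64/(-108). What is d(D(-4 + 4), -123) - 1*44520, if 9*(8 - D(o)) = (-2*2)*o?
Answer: -8414411/189 ≈ -44521.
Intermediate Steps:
D(o) = 8 + 4*o/9 (D(o) = 8 - (-2*2)*o/9 = 8 - (-4)*o/9 = 8 + 4*o/9)
d(s, h) = -131/189 (d(s, h) = 9*(-1/7) - 64*(-1/108) = -9/7 + 16/27 = -131/189)
d(D(-4 + 4), -123) - 1*44520 = -131/189 - 1*44520 = -131/189 - 44520 = -8414411/189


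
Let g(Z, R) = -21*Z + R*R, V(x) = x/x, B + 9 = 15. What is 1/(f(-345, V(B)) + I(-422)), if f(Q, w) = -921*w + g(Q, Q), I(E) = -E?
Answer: 1/125771 ≈ 7.9510e-6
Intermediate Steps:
B = 6 (B = -9 + 15 = 6)
V(x) = 1
g(Z, R) = R² - 21*Z (g(Z, R) = -21*Z + R² = R² - 21*Z)
f(Q, w) = Q² - 921*w - 21*Q (f(Q, w) = -921*w + (Q² - 21*Q) = Q² - 921*w - 21*Q)
1/(f(-345, V(B)) + I(-422)) = 1/(((-345)² - 921*1 - 21*(-345)) - 1*(-422)) = 1/((119025 - 921 + 7245) + 422) = 1/(125349 + 422) = 1/125771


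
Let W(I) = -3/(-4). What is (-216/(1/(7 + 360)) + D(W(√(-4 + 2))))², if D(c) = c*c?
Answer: 1608693965649/256 ≈ 6.2840e+9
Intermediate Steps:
W(I) = ¾ (W(I) = -3*(-¼) = ¾)
D(c) = c²
(-216/(1/(7 + 360)) + D(W(√(-4 + 2))))² = (-216/(1/(7 + 360)) + (¾)²)² = (-216/(1/367) + 9/16)² = (-216/1/367 + 9/16)² = (-216*367 + 9/16)² = (-79272 + 9/16)² = (-1268343/16)² = 1608693965649/256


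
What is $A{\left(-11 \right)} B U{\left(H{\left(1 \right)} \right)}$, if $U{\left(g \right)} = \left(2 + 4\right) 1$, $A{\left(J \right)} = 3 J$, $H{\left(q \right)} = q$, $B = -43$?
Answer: $8514$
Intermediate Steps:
$U{\left(g \right)} = 6$ ($U{\left(g \right)} = 6 \cdot 1 = 6$)
$A{\left(-11 \right)} B U{\left(H{\left(1 \right)} \right)} = 3 \left(-11\right) \left(-43\right) 6 = \left(-33\right) \left(-43\right) 6 = 1419 \cdot 6 = 8514$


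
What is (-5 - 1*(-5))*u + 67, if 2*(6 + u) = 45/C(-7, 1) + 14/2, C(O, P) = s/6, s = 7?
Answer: 67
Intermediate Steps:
C(O, P) = 7/6
u = 235/14 (u = -6 + (45/(7/6) + 14/2)/2 = -6 + (45*(6/7) + 14*(1/2))/2 = -6 + (270/7 + 7)/2 = -6 + (1/2)*(319/7) = -6 + 319/14 = 235/14 ≈ 16.786)
(-5 - 1*(-5))*u + 67 = (-5 - 1*(-5))*(235/14) + 67 = (-5 + 5)*(235/14) + 67 = 0*(235/14) + 67 = 0 + 67 = 67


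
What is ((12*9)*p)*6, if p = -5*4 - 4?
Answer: -15552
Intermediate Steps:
p = -24 (p = -20 - 4 = -24)
((12*9)*p)*6 = ((12*9)*(-24))*6 = (108*(-24))*6 = -2592*6 = -15552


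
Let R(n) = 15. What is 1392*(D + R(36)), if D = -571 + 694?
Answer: 192096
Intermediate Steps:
D = 123
1392*(D + R(36)) = 1392*(123 + 15) = 1392*138 = 192096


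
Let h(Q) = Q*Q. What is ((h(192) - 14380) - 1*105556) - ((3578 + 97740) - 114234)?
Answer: -70156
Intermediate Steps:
h(Q) = Q²
((h(192) - 14380) - 1*105556) - ((3578 + 97740) - 114234) = ((192² - 14380) - 1*105556) - ((3578 + 97740) - 114234) = ((36864 - 14380) - 105556) - (101318 - 114234) = (22484 - 105556) - 1*(-12916) = -83072 + 12916 = -70156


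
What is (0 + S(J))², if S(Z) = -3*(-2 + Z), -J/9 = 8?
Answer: 49284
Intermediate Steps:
J = -72 (J = -9*8 = -72)
S(Z) = 6 - 3*Z
(0 + S(J))² = (0 + (6 - 3*(-72)))² = (0 + (6 + 216))² = (0 + 222)² = 222² = 49284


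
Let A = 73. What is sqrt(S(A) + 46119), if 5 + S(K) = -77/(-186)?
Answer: sqrt(1595374266)/186 ≈ 214.74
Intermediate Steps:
S(K) = -853/186 (S(K) = -5 - 77/(-186) = -5 - 77*(-1/186) = -5 + 77/186 = -853/186)
sqrt(S(A) + 46119) = sqrt(-853/186 + 46119) = sqrt(8577281/186) = sqrt(1595374266)/186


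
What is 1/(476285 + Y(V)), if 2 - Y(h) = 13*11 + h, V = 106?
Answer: 1/476038 ≈ 2.1007e-6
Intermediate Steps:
Y(h) = -141 - h (Y(h) = 2 - (13*11 + h) = 2 - (143 + h) = 2 + (-143 - h) = -141 - h)
1/(476285 + Y(V)) = 1/(476285 + (-141 - 1*106)) = 1/(476285 + (-141 - 106)) = 1/(476285 - 247) = 1/476038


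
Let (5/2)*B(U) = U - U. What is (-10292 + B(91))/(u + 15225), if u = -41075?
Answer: 5146/12925 ≈ 0.39814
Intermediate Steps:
B(U) = 0 (B(U) = 2*(U - U)/5 = (⅖)*0 = 0)
(-10292 + B(91))/(u + 15225) = (-10292 + 0)/(-41075 + 15225) = -10292/(-25850) = -10292*(-1/25850) = 5146/12925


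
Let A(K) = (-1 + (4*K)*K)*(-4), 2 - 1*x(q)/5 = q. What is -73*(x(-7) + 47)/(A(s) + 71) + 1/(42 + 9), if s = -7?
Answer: 343225/36159 ≈ 9.4921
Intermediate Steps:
x(q) = 10 - 5*q
A(K) = 4 - 16*K² (A(K) = (-1 + 4*K²)*(-4) = 4 - 16*K²)
-73*(x(-7) + 47)/(A(s) + 71) + 1/(42 + 9) = -73*((10 - 5*(-7)) + 47)/((4 - 16*(-7)²) + 71) + 1/(42 + 9) = -73*((10 + 35) + 47)/((4 - 16*49) + 71) + 1/51 = -73*(45 + 47)/((4 - 784) + 71) + 1/51 = -6716/(-780 + 71) + 1/51 = -6716/(-709) + 1/51 = -6716*(-1)/709 + 1/51 = -73*(-92/709) + 1/51 = 6716/709 + 1/51 = 343225/36159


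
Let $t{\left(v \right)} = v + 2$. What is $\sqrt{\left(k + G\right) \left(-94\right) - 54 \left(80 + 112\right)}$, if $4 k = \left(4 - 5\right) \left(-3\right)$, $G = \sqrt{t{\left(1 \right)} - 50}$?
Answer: $\frac{\sqrt{-41754 - 376 i \sqrt{47}}}{2} \approx 3.1523 - 102.22 i$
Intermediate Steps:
$t{\left(v \right)} = 2 + v$
$G = i \sqrt{47}$ ($G = \sqrt{\left(2 + 1\right) - 50} = \sqrt{3 - 50} = \sqrt{-47} = i \sqrt{47} \approx 6.8557 i$)
$k = \frac{3}{4}$ ($k = \frac{\left(4 - 5\right) \left(-3\right)}{4} = \frac{\left(-1\right) \left(-3\right)}{4} = \frac{1}{4} \cdot 3 = \frac{3}{4} \approx 0.75$)
$\sqrt{\left(k + G\right) \left(-94\right) - 54 \left(80 + 112\right)} = \sqrt{\left(\frac{3}{4} + i \sqrt{47}\right) \left(-94\right) - 54 \left(80 + 112\right)} = \sqrt{\left(- \frac{141}{2} - 94 i \sqrt{47}\right) - 10368} = \sqrt{- \frac{20877}{2} - 94 i \sqrt{47}}$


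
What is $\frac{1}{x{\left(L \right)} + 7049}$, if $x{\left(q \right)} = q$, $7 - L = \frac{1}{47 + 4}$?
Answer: $\frac{51}{359855} \approx 0.00014172$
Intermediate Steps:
$L = \frac{356}{51}$ ($L = 7 - \frac{1}{47 + 4} = 7 - \frac{1}{51} = \frac{356}{51} \approx 6.9804$)
$\frac{1}{x{\left(L \right)} + 7049} = \frac{1}{\frac{356}{51} + 7049} = \frac{1}{\frac{359855}{51}} = \frac{51}{359855}$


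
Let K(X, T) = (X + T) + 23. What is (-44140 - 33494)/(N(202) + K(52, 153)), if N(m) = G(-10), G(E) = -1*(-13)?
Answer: -77634/241 ≈ -322.13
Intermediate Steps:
G(E) = 13
K(X, T) = 23 + T + X (K(X, T) = (T + X) + 23 = 23 + T + X)
N(m) = 13
(-44140 - 33494)/(N(202) + K(52, 153)) = (-44140 - 33494)/(13 + (23 + 153 + 52)) = -77634/(13 + 228) = -77634/241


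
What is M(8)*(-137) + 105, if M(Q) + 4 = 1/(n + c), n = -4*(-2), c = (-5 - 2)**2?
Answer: 37084/57 ≈ 650.60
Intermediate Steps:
c = 49 (c = (-7)**2 = 49)
n = 8
M(Q) = -227/57 (M(Q) = -4 + 1/(8 + 49) = -4 + 1/57 = -227/57)
M(8)*(-137) + 105 = -227/57*(-137) + 105 = 31099/57 + 105 = 37084/57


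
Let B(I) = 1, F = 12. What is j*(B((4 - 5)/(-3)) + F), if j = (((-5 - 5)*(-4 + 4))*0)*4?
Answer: 0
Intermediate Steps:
j = 0 (j = (-10*0*0)*4 = (0*0)*4 = 0*4 = 0)
j*(B((4 - 5)/(-3)) + F) = 0*(1 + 12) = 0*13 = 0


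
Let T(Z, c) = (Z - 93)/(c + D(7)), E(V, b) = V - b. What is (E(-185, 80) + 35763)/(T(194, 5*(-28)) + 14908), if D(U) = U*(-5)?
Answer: 6212150/2608799 ≈ 2.3812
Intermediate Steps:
D(U) = -5*U
T(Z, c) = (-93 + Z)/(-35 + c) (T(Z, c) = (Z - 93)/(c - 5*7) = (-93 + Z)/(c - 35) = (-93 + Z)/(-35 + c))
(E(-185, 80) + 35763)/(T(194, 5*(-28)) + 14908) = ((-185 - 1*80) + 35763)/((-93 + 194)/(-35 + 5*(-28)) + 14908) = ((-185 - 80) + 35763)/(101/(-35 - 140) + 14908) = (-265 + 35763)/(101/(-175) + 14908) = 35498/(-1/175*101 + 14908) = 35498/(-101/175 + 14908) = 35498/(2608799/175) = 35498*(175/2608799) = 6212150/2608799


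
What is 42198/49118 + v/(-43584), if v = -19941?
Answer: 469769945/356793152 ≈ 1.3166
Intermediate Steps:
42198/49118 + v/(-43584) = 42198/49118 - 19941/(-43584) = 42198*(1/49118) - 19941*(-1/43584) = 21099/24559 + 6647/14528 = 469769945/356793152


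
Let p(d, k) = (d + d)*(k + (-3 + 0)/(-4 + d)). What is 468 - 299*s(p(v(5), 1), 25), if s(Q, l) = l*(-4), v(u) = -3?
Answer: 30368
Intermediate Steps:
p(d, k) = 2*d*(k - 3/(-4 + d)) (p(d, k) = (2*d)*(k - 3/(-4 + d)) = 2*d*(k - 3/(-4 + d)))
s(Q, l) = -4*l
468 - 299*s(p(v(5), 1), 25) = 468 - (-1196)*25 = 468 - 299*(-100) = 468 + 29900 = 30368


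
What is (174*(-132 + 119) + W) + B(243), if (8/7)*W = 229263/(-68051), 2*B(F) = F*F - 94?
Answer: 14814731083/544408 ≈ 27213.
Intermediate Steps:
B(F) = -47 + F²/2 (B(F) = (F*F - 94)/2 = (F² - 94)/2 = (-94 + F²)/2 = -47 + F²/2)
W = -1604841/544408 (W = 7*(229263/(-68051))/8 = 7*(229263*(-1/68051))/8 = (7/8)*(-229263/68051) = -1604841/544408 ≈ -2.9479)
(174*(-132 + 119) + W) + B(243) = (174*(-132 + 119) - 1604841/544408) + (-47 + (½)*243²) = (174*(-13) - 1604841/544408) + (-47 + (½)*59049) = (-2262 - 1604841/544408) + (-47 + 59049/2) = -1233055737/544408 + 58955/2 = 14814731083/544408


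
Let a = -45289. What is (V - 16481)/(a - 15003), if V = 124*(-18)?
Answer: 18713/60292 ≈ 0.31037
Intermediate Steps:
V = -2232
(V - 16481)/(a - 15003) = (-2232 - 16481)/(-45289 - 15003) = -18713/(-60292) = -18713*(-1/60292) = 18713/60292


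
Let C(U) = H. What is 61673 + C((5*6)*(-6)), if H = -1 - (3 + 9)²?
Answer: 61528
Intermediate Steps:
H = -145 (H = -1 - 1*12² = -1 - 1*144 = -1 - 144 = -145)
C(U) = -145
61673 + C((5*6)*(-6)) = 61673 - 145 = 61528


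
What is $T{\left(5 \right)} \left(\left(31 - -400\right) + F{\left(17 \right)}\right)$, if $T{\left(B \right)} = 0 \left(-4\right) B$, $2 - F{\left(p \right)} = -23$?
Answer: $0$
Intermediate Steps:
$F{\left(p \right)} = 25$ ($F{\left(p \right)} = 2 - -23 = 2 + 23 = 25$)
$T{\left(B \right)} = 0$ ($T{\left(B \right)} = 0 B = 0$)
$T{\left(5 \right)} \left(\left(31 - -400\right) + F{\left(17 \right)}\right) = 0 \left(\left(31 - -400\right) + 25\right) = 0 \left(\left(31 + 400\right) + 25\right) = 0 \left(431 + 25\right) = 0 \cdot 456 = 0$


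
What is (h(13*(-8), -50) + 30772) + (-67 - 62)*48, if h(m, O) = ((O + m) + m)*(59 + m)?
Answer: 36190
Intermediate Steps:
h(m, O) = (59 + m)*(O + 2*m) (h(m, O) = (O + 2*m)*(59 + m) = (59 + m)*(O + 2*m))
(h(13*(-8), -50) + 30772) + (-67 - 62)*48 = ((2*(13*(-8))² + 59*(-50) + 118*(13*(-8)) - 650*(-8)) + 30772) + (-67 - 62)*48 = ((2*(-104)² - 2950 + 118*(-104) - 50*(-104)) + 30772) - 129*48 = ((2*10816 - 2950 - 12272 + 5200) + 30772) - 6192 = ((21632 - 2950 - 12272 + 5200) + 30772) - 6192 = (11610 + 30772) - 6192 = 42382 - 6192 = 36190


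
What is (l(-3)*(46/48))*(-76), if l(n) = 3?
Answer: -437/2 ≈ -218.50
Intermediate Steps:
(l(-3)*(46/48))*(-76) = (3*(46/48))*(-76) = (3*(46*(1/48)))*(-76) = (3*(23/24))*(-76) = (23/8)*(-76) = -437/2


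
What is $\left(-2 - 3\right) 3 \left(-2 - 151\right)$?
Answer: $2295$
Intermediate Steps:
$\left(-2 - 3\right) 3 \left(-2 - 151\right) = \left(-5\right) 3 \left(-153\right) = \left(-15\right) \left(-153\right) = 2295$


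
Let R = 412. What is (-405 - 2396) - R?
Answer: -3213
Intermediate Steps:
(-405 - 2396) - R = (-405 - 2396) - 1*412 = -2801 - 412 = -3213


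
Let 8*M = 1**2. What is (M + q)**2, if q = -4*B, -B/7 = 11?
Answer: 6076225/64 ≈ 94941.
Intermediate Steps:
B = -77 (B = -7*11 = -77)
M = 1/8 (M = (1/8)*1**2 = (1/8)*1 = 1/8 ≈ 0.12500)
q = 308 (q = -4*(-77) = 308)
(M + q)**2 = (1/8 + 308)**2 = (2465/8)**2 = 6076225/64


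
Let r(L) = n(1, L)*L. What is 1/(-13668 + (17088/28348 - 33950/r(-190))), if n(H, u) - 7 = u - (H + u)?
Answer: -42522/579898729 ≈ -7.3327e-5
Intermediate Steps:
n(H, u) = 7 - H (n(H, u) = 7 + (u - (H + u)) = 7 + (u + (-H - u)) = 7 - H)
r(L) = 6*L (r(L) = (7 - 1*1)*L = (7 - 1)*L = 6*L)
1/(-13668 + (17088/28348 - 33950/r(-190))) = 1/(-13668 + (17088/28348 - 33950/(6*(-190)))) = 1/(-13668 + (17088*(1/28348) - 33950/(-1140))) = 1/(-13668 + (4272/7087 - 33950*(-1/1140))) = 1/(-13668 + (4272/7087 + 3395/114)) = 1/(-13668 + 1291967/42522) = 1/(-579898729/42522) = -42522/579898729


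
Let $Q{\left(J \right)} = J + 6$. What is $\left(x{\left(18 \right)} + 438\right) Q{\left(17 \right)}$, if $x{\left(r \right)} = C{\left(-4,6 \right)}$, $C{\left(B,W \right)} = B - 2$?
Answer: $9936$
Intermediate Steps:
$C{\left(B,W \right)} = -2 + B$
$x{\left(r \right)} = -6$ ($x{\left(r \right)} = -2 - 4 = -6$)
$Q{\left(J \right)} = 6 + J$
$\left(x{\left(18 \right)} + 438\right) Q{\left(17 \right)} = \left(-6 + 438\right) \left(6 + 17\right) = 432 \cdot 23 = 9936$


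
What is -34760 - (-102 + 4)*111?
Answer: -23882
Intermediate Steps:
-34760 - (-102 + 4)*111 = -34760 - (-98)*111 = -34760 - 1*(-10878) = -34760 + 10878 = -23882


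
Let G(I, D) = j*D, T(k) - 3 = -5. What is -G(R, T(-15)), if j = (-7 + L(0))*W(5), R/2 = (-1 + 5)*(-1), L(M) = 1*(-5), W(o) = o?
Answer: -120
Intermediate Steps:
T(k) = -2 (T(k) = 3 - 5 = -2)
L(M) = -5
R = -8 (R = 2*((-1 + 5)*(-1)) = 2*(4*(-1)) = 2*(-4) = -8)
j = -60 (j = (-7 - 5)*5 = -12*5 = -60)
G(I, D) = -60*D
-G(R, T(-15)) = -(-60)*(-2) = -1*120 = -120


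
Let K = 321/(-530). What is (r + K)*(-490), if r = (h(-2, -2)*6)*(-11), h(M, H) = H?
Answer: -3412311/53 ≈ -64383.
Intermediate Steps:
K = -321/530 (K = 321*(-1/530) = -321/530 ≈ -0.60566)
r = 132 (r = -2*6*(-11) = -12*(-11) = 132)
(r + K)*(-490) = (132 - 321/530)*(-490) = (69639/530)*(-490) = -3412311/53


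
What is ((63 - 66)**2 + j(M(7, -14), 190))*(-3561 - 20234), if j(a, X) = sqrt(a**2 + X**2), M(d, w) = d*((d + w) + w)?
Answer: -214155 - 23795*sqrt(57709) ≈ -5.9304e+6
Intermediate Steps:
M(d, w) = d*(d + 2*w)
j(a, X) = sqrt(X**2 + a**2)
((63 - 66)**2 + j(M(7, -14), 190))*(-3561 - 20234) = ((63 - 66)**2 + sqrt(190**2 + (7*(7 + 2*(-14)))**2))*(-3561 - 20234) = ((-3)**2 + sqrt(36100 + (7*(7 - 28))**2))*(-23795) = (9 + sqrt(36100 + (7*(-21))**2))*(-23795) = (9 + sqrt(36100 + (-147)**2))*(-23795) = (9 + sqrt(36100 + 21609))*(-23795) = (9 + sqrt(57709))*(-23795) = -214155 - 23795*sqrt(57709)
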